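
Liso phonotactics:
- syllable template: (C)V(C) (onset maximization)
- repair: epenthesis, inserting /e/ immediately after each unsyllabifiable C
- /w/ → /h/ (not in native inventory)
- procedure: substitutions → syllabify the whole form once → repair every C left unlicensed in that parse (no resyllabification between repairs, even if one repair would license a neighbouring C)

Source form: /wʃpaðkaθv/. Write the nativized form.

heʃepaðkaθve

Substitution: /w/ → /h/, giving /hʃpaðkaθv/.
Under (C)V(C), the unsyllabifiable consonants are /h/, /ʃ/, /v/ (at most one coda consonant is licensed; onsets are limited to one consonant).
Epenthesis after each stranded consonant: /h/ → /he/, /ʃ/ → /ʃe/, /v/ → /ve/.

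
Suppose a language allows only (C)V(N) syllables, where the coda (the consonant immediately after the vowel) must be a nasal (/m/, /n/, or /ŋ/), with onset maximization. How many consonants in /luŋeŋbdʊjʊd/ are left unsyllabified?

Under (C)V(N), the unsyllabifiable consonants are /b/, /d/ (only a nasal (/m/, /n/, or /ŋ/) is licensed in coda position; onsets are limited to one consonant).

2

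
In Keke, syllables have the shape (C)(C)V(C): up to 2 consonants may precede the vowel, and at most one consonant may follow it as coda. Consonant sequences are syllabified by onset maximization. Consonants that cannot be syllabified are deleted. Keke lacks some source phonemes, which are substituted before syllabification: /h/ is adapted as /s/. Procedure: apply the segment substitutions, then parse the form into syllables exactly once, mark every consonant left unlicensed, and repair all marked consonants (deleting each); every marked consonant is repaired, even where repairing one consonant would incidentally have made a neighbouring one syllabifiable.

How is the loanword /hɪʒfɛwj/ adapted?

sɪʒfɛw

Substitution: /h/ → /s/, giving /sɪʒfɛwj/.
Under (C)(C)V(C), the unsyllabifiable consonants are /j/ (at most one coda consonant is licensed; onsets may contain at most 2 consonants).
Deletion applies to /j/.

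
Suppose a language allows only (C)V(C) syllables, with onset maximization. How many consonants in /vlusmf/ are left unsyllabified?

The consonants /v/, /m/, /f/ cannot be parsed into a legal (C)V(C) syllable (at most one coda consonant is licensed; onsets are limited to one consonant).

3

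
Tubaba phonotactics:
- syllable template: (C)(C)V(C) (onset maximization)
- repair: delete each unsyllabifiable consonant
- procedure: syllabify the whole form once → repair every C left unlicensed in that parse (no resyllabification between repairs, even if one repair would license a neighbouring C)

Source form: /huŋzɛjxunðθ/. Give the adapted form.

The consonants /ð/, /θ/ cannot be parsed into a legal (C)(C)V(C) syllable (at most one coda consonant is licensed; onsets may contain at most 2 consonants).
Deleting the stranded consonants removes /ð/, /θ/.

huŋzɛjxun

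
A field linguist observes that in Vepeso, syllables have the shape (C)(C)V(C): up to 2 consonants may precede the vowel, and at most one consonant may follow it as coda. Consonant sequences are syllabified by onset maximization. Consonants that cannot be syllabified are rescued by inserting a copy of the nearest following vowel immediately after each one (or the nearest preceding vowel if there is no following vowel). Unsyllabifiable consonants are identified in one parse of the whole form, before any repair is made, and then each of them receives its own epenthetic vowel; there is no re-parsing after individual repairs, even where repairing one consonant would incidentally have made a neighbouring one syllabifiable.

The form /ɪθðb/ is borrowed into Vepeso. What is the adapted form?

ɪθðɪbɪ

Syllabifying with onset maximization leaves /ð/, /b/ stranded (at most one coda consonant is licensed; onsets may contain at most 2 consonants).
Epenthesis after each stranded consonant: /ð/ → /ðɪ/, /b/ → /bɪ/.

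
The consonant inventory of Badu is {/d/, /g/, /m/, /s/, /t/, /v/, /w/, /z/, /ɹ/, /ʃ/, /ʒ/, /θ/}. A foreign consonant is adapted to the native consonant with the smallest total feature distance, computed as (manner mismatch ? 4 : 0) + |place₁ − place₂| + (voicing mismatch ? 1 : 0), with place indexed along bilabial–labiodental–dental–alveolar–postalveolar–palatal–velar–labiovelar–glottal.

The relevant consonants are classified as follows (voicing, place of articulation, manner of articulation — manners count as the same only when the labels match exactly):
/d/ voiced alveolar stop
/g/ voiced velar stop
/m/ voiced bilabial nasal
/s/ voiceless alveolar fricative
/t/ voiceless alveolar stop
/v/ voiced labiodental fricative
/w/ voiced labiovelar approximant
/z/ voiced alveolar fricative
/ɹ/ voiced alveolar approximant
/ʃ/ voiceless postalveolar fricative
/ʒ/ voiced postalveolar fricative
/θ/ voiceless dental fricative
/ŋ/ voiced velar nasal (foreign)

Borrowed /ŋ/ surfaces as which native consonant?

/g/ is closest: manner differs (nasal→stop, +4), place distance 0 (velar→velar), same voicing; total 4. Next closest is /w/ at distance 5.

g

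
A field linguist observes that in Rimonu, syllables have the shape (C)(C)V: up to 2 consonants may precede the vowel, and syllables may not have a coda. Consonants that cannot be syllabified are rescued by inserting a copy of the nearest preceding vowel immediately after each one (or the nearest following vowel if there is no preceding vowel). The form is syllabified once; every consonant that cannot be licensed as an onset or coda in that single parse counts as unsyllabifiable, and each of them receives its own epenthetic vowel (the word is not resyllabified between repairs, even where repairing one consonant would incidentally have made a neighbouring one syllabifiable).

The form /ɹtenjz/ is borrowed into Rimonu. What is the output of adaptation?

ɹtenejeze

Syllabifying with onset maximization leaves /n/, /j/, /z/ stranded (no codas are permitted; onsets may contain at most 2 consonants).
Each unlicensed consonant becomes the onset of a new syllable: /n/ → /ne/, /j/ → /je/, /z/ → /ze/.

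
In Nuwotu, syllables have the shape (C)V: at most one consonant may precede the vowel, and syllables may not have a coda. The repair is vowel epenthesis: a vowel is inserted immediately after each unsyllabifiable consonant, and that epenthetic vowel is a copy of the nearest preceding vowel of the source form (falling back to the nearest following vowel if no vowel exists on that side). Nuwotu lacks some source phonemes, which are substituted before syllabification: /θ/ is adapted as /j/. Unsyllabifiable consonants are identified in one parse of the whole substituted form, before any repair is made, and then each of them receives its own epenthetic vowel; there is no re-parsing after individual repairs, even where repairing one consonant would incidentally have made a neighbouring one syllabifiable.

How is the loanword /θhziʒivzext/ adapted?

jihiziʒivizexete

Substitution: /θ/ → /j/, giving /jhziʒivzext/.
The consonants /j/, /h/, /v/, /x/, /t/ cannot be parsed into a legal (C)V syllable (no codas are permitted; onsets are limited to one consonant).
Each unlicensed consonant becomes the onset of a new syllable: /j/ → /ji/, /h/ → /hi/, /v/ → /vi/, /x/ → /xe/, /t/ → /te/.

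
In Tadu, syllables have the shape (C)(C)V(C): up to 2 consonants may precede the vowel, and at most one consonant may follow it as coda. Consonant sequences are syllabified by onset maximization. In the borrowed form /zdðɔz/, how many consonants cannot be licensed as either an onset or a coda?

1

The consonants /z/ cannot be parsed into a legal (C)(C)V(C) syllable (at most one coda consonant is licensed; onsets may contain at most 2 consonants).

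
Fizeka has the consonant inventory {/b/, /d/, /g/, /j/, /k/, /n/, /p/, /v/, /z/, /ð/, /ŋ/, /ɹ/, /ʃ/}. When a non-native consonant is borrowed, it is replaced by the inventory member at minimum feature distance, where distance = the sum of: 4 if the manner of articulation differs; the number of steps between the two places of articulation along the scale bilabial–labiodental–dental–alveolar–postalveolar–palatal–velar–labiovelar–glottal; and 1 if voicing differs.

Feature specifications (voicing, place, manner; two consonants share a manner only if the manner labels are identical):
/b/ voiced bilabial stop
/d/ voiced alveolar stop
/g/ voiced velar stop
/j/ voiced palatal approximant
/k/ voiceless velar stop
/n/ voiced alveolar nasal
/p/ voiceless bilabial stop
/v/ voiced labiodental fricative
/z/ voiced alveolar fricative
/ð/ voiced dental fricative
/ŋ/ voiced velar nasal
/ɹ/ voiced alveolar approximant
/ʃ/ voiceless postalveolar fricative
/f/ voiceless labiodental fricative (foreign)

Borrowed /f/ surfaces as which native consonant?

/v/ is closest: same manner (fricative), place distance 0 (labiodental→labiodental), voicing differs (+1); total 1. Next closest is /ð/ at distance 2.

v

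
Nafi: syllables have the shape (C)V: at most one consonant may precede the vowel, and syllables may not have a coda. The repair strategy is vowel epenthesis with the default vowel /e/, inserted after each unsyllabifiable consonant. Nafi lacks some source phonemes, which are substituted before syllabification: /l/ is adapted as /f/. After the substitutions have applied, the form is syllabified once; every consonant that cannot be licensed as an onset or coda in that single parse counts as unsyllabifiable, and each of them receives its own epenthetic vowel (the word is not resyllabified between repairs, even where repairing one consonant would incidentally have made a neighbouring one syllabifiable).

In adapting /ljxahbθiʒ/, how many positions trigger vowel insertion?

After substitution the input is /fjxahbθiʒ/.
The unsyllabifiable consonants are /f/, /j/, /h/, /b/, /ʒ/; each receives one epenthetic vowel.

5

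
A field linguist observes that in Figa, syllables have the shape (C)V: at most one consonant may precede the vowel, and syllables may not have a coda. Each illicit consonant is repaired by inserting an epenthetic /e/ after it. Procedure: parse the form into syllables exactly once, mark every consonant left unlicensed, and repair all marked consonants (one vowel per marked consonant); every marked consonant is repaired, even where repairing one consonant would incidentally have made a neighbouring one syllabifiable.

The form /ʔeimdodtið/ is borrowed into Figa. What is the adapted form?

ʔeimedodetiðe

The consonants /m/, /d/, /ð/ cannot be parsed into a legal (C)V syllable (no codas are permitted; onsets are limited to one consonant).
Epenthesis after each stranded consonant: /m/ → /me/, /d/ → /de/, /ð/ → /ðe/.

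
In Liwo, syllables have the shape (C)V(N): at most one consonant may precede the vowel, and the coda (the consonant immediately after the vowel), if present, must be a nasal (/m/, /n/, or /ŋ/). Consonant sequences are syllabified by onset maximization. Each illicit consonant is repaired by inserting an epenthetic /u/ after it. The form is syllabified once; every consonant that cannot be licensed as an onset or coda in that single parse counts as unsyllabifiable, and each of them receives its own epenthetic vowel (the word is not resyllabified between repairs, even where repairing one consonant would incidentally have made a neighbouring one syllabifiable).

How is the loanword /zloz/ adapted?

zulozu

Under (C)V(N), the unsyllabifiable consonants are /z/, /z/ (only a nasal (/m/, /n/, or /ŋ/) is licensed in coda position; onsets are limited to one consonant).
Inserting the epenthetic vowel yields /z/ → /zu/, /z/ → /zu/.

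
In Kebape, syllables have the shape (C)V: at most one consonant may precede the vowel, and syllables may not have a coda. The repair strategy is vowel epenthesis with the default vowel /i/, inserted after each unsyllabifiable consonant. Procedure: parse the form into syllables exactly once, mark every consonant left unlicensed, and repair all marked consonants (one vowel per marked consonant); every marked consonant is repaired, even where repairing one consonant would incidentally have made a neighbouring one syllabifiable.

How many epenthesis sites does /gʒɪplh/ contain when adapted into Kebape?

The unsyllabifiable consonants are /g/, /p/, /l/, /h/; each receives one epenthetic vowel.

4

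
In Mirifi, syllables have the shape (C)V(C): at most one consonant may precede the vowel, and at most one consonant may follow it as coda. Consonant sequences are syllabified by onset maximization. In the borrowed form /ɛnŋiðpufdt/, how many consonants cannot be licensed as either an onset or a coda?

Syllabifying with onset maximization leaves /d/, /t/ stranded (at most one coda consonant is licensed; onsets are limited to one consonant).

2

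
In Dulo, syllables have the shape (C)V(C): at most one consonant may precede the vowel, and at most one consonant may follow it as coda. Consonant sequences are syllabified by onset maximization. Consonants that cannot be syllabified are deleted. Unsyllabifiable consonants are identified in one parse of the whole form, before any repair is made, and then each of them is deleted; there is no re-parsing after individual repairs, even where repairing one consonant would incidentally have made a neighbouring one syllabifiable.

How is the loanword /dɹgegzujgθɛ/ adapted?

Under (C)V(C), the unsyllabifiable consonants are /d/, /ɹ/, /g/ (at most one coda consonant is licensed; onsets are limited to one consonant).
Deletion applies to /d/, /ɹ/, /g/.

gegzujθɛ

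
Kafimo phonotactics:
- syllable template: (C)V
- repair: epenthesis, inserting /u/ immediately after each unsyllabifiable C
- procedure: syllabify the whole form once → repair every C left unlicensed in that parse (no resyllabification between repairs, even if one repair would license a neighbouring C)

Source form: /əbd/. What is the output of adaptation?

əbudu

The consonants /b/, /d/ cannot be parsed into a legal (C)V syllable (no codas are permitted; onsets are limited to one consonant).
Epenthesis after each stranded consonant: /b/ → /bu/, /d/ → /du/.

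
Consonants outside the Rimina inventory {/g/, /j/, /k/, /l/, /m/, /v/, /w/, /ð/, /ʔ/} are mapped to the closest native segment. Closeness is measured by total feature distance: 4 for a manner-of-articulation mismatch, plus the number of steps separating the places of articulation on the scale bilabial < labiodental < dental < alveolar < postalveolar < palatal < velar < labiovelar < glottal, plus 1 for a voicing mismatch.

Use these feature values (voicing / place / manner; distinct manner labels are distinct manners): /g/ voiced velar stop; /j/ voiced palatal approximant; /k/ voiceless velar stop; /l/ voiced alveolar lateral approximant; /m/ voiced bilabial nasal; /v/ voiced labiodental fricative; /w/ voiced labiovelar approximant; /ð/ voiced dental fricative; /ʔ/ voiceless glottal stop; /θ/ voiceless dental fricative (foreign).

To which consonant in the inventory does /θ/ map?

ð

/ð/ is closest: same manner (fricative), place distance 0 (dental→dental), voicing differs (+1); total 1. Next closest is /v/ at distance 2.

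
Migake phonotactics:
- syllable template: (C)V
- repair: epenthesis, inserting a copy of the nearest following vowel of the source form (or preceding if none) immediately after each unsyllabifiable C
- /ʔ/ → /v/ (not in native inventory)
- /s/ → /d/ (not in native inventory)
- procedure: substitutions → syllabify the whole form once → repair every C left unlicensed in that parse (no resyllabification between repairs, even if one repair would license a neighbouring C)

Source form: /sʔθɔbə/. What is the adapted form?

dɔvɔθɔbə

Substitution: /s/ → /d/, /ʔ/ → /v/, giving /dvθɔbə/.
Syllabifying with onset maximization leaves /d/, /v/ stranded (no codas are permitted; onsets are limited to one consonant).
Epenthesis after each stranded consonant: /d/ → /dɔ/, /v/ → /vɔ/.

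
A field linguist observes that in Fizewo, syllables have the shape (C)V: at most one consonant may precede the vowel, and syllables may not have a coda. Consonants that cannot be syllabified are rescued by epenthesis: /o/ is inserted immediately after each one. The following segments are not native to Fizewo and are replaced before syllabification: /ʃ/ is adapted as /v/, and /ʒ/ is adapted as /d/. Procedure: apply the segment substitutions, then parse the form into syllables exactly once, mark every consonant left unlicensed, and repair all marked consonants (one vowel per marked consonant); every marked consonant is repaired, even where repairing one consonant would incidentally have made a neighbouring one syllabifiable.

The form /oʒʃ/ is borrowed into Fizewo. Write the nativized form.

Substitution: /ʒ/ → /d/, /ʃ/ → /v/, giving /odv/.
Under (C)V, the unsyllabifiable consonants are /d/, /v/ (no codas are permitted; onsets are limited to one consonant).
Inserting the epenthetic vowel yields /d/ → /do/, /v/ → /vo/.

odovo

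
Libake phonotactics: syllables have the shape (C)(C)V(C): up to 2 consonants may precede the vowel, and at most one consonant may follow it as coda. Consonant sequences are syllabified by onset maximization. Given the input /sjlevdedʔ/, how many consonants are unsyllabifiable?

Syllabifying with onset maximization leaves /s/, /ʔ/ stranded (at most one coda consonant is licensed; onsets may contain at most 2 consonants).

2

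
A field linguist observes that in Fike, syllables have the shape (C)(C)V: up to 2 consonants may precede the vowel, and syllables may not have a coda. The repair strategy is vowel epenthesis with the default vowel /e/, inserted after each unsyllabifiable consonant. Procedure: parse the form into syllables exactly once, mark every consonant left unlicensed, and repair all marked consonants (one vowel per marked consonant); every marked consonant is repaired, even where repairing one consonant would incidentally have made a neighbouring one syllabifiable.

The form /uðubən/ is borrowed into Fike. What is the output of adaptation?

uðubəne

Syllabifying with onset maximization leaves /n/ stranded (no codas are permitted; onsets may contain at most 2 consonants).
Inserting the epenthetic vowel yields /n/ → /ne/.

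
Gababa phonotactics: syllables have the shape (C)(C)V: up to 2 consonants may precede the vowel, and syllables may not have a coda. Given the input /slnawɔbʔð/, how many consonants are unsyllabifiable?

4

Under (C)(C)V, the unsyllabifiable consonants are /s/, /b/, /ʔ/, /ð/ (no codas are permitted; onsets may contain at most 2 consonants).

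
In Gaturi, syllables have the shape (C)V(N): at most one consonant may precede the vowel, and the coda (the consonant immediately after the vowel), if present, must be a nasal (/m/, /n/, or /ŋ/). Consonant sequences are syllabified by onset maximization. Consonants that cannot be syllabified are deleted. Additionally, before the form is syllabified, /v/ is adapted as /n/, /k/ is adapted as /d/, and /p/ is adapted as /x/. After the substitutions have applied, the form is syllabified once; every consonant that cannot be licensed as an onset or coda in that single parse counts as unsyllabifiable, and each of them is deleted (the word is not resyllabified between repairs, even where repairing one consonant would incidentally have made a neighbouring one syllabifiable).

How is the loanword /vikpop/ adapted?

nixo

Substitution: /v/ → /n/, /k/ → /d/, /p/ → /x/, giving /nidxox/.
Under (C)V(N), the unsyllabifiable consonants are /d/, /x/ (only a nasal (/m/, /n/, or /ŋ/) is licensed in coda position; onsets are limited to one consonant).
Each unlicensed consonant is deleted: /d/, /x/.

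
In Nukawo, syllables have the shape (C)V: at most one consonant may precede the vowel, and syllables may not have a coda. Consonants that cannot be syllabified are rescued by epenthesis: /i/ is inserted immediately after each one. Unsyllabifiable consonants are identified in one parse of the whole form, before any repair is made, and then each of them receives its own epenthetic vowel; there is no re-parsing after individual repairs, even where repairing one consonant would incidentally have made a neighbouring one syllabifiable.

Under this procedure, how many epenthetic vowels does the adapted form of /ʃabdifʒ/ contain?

The unsyllabifiable consonants are /b/, /f/, /ʒ/; each receives one epenthetic vowel.

3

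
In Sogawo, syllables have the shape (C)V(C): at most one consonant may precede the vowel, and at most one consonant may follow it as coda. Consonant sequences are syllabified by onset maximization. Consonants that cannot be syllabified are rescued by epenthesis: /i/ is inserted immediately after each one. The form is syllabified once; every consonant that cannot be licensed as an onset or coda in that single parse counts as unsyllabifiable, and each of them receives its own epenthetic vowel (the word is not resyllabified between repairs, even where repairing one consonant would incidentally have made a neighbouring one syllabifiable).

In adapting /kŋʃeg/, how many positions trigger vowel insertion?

The unsyllabifiable consonants are /k/, /ŋ/; each receives one epenthetic vowel.

2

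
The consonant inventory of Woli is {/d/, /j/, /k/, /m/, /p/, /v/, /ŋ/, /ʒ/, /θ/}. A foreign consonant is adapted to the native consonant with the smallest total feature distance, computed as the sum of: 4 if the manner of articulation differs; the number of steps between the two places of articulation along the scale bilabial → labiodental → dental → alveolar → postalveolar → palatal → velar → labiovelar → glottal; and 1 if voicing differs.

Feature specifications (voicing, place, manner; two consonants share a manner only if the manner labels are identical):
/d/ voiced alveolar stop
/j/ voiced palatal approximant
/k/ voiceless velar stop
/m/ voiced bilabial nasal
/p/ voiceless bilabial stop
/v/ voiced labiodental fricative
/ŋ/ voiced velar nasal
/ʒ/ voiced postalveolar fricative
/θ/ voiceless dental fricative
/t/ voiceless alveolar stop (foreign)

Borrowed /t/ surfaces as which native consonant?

/d/ is closest: same manner (stop), place distance 0 (alveolar→alveolar), voicing differs (+1); total 1. Next closest is /k/ at distance 3.

d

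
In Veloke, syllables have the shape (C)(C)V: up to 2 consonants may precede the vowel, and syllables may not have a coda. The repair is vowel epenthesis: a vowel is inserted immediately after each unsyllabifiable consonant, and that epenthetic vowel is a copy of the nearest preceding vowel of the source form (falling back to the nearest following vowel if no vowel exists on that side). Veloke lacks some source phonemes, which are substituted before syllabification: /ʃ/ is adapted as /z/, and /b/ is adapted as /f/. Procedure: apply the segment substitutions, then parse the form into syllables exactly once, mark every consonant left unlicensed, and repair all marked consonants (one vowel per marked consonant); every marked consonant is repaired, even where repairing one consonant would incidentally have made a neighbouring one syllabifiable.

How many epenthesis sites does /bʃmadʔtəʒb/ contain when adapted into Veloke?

4

After substitution the input is /fzmadʔtəʒf/.
The unsyllabifiable consonants are /f/, /d/, /ʒ/, /f/; each receives one epenthetic vowel.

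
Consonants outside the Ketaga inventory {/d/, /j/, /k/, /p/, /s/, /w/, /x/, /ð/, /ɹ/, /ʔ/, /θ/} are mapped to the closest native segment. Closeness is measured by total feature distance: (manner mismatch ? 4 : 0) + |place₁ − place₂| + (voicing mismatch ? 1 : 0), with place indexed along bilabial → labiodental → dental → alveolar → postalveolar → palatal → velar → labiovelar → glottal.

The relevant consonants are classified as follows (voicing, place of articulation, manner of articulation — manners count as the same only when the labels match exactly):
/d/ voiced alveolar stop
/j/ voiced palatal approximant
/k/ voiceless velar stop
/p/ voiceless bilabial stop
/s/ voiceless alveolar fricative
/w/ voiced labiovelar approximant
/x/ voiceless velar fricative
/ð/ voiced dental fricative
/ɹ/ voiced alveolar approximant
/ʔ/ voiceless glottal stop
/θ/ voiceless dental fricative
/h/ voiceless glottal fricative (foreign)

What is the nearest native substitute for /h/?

/x/ is closest: same manner (fricative), place distance 2 (glottal→velar), same voicing; total 2. Next closest is /ʔ/ at distance 4.

x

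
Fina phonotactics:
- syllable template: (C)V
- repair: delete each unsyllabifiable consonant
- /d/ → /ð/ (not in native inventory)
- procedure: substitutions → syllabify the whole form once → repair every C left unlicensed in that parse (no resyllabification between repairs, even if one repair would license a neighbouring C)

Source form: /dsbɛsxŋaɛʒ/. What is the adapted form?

Substitution: /d/ → /ð/, giving /ðsbɛsxŋaɛʒ/.
The consonants /ð/, /s/, /s/, /x/, /ʒ/ cannot be parsed into a legal (C)V syllable (no codas are permitted; onsets are limited to one consonant).
Deletion applies to /ð/, /s/, /s/, /x/, /ʒ/.

bɛŋaɛ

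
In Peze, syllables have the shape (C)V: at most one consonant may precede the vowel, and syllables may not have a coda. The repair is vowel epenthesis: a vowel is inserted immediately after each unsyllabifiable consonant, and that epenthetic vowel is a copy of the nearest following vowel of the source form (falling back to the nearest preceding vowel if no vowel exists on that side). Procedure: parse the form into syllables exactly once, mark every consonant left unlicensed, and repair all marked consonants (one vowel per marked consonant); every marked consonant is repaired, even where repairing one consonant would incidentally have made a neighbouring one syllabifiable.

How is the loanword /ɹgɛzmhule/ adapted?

Under (C)V, the unsyllabifiable consonants are /ɹ/, /z/, /m/ (no codas are permitted; onsets are limited to one consonant).
Inserting the epenthetic vowel yields /ɹ/ → /ɹɛ/, /z/ → /zu/, /m/ → /mu/.

ɹɛgɛzumuhule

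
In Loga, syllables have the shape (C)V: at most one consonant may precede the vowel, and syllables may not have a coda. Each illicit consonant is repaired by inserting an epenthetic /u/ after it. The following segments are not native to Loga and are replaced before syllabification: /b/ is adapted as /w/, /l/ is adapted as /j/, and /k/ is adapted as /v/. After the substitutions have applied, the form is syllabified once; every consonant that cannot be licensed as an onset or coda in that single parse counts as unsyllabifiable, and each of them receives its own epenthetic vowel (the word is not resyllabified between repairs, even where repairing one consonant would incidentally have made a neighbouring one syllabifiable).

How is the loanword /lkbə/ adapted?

juvuwə

Substitution: /l/ → /j/, /k/ → /v/, /b/ → /w/, giving /jvwə/.
Under (C)V, the unsyllabifiable consonants are /j/, /v/ (no codas are permitted; onsets are limited to one consonant).
Epenthesis after each stranded consonant: /j/ → /ju/, /v/ → /vu/.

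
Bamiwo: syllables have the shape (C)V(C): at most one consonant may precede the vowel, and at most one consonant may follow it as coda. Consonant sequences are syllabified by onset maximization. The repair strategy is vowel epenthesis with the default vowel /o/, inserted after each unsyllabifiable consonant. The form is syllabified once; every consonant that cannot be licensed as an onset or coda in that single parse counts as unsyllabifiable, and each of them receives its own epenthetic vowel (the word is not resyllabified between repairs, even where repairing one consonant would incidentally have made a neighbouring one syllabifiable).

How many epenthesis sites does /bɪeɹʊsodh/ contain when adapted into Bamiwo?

The unsyllabifiable consonants are /h/; each receives one epenthetic vowel.

1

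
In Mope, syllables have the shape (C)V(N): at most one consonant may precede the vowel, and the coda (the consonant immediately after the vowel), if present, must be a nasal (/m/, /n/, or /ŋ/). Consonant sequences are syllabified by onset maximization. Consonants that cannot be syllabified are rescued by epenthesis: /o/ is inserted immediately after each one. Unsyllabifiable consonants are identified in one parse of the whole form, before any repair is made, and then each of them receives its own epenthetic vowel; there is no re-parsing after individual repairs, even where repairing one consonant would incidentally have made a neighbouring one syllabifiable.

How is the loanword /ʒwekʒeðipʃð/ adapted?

ʒowekoʒeðipoʃoðo

The consonants /ʒ/, /k/, /p/, /ʃ/, /ð/ cannot be parsed into a legal (C)V(N) syllable (only a nasal (/m/, /n/, or /ŋ/) is licensed in coda position; onsets are limited to one consonant).
Epenthesis after each stranded consonant: /ʒ/ → /ʒo/, /k/ → /ko/, /p/ → /po/, /ʃ/ → /ʃo/, /ð/ → /ðo/.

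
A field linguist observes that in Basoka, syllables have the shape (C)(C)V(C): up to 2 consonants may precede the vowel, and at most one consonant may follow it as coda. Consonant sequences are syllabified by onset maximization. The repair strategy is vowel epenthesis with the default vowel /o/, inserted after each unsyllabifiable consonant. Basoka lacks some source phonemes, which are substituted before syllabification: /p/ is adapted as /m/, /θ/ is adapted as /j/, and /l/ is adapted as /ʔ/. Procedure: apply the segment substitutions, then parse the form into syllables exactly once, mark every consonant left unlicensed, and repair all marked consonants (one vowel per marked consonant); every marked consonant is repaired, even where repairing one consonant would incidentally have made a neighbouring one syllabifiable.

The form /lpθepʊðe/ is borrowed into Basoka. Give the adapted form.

Substitution: /l/ → /ʔ/, /p/ → /m/, /θ/ → /j/, giving /ʔmjemʊðe/.
Syllabifying with onset maximization leaves /ʔ/ stranded (at most one coda consonant is licensed; onsets may contain at most 2 consonants).
Each unlicensed consonant becomes the onset of a new syllable: /ʔ/ → /ʔo/.

ʔomjemʊðe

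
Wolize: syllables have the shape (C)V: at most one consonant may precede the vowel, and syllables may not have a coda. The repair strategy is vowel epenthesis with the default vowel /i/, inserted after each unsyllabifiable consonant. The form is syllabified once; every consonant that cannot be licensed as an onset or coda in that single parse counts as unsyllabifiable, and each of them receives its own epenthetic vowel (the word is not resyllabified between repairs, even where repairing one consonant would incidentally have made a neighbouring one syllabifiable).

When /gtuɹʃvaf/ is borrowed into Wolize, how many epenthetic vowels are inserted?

The unsyllabifiable consonants are /g/, /ɹ/, /ʃ/, /f/; each receives one epenthetic vowel.

4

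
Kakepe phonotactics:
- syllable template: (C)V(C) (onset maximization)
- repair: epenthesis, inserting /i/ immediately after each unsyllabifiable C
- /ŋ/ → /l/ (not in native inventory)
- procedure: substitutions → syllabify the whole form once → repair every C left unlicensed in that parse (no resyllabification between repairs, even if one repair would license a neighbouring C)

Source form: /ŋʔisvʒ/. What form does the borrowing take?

Substitution: /ŋ/ → /l/, giving /lʔisvʒ/.
The consonants /l/, /v/, /ʒ/ cannot be parsed into a legal (C)V(C) syllable (at most one coda consonant is licensed; onsets are limited to one consonant).
Each unlicensed consonant becomes the onset of a new syllable: /l/ → /li/, /v/ → /vi/, /ʒ/ → /ʒi/.

liʔisviʒi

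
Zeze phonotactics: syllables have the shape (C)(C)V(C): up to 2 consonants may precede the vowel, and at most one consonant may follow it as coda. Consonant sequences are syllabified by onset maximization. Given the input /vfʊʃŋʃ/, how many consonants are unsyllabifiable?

2

Under (C)(C)V(C), the unsyllabifiable consonants are /ŋ/, /ʃ/ (at most one coda consonant is licensed; onsets may contain at most 2 consonants).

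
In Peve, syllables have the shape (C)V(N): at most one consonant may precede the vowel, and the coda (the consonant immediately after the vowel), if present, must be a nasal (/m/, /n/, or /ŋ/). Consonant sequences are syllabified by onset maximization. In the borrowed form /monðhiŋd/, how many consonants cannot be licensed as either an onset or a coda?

2

Syllabifying with onset maximization leaves /ð/, /d/ stranded (only a nasal (/m/, /n/, or /ŋ/) is licensed in coda position; onsets are limited to one consonant).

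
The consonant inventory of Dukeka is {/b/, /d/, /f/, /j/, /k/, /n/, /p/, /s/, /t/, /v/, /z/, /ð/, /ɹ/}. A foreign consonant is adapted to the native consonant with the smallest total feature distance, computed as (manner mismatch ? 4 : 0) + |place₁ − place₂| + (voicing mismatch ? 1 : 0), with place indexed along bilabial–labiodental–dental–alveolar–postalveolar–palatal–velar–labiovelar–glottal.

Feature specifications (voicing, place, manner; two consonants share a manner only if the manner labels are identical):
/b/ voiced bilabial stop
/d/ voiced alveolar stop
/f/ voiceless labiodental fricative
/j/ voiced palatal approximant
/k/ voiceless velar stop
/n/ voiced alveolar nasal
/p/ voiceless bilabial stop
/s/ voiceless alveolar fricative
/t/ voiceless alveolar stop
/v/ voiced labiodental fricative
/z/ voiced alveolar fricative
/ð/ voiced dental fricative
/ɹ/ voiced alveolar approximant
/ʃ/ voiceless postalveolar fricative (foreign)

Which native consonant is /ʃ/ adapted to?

/s/ is closest: same manner (fricative), place distance 1 (postalveolar→alveolar), same voicing; total 1. Next closest is /z/ at distance 2.

s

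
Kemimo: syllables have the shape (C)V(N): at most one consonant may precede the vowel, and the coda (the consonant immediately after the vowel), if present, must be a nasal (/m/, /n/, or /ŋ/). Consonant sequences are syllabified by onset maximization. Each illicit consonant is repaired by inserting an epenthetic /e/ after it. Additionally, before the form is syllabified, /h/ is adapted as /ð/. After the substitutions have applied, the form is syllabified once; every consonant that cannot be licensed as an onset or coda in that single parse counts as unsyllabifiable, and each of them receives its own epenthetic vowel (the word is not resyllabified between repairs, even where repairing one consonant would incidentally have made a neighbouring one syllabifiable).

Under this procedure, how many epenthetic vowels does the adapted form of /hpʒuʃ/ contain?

3

After substitution the input is /ðpʒuʃ/.
The unsyllabifiable consonants are /ð/, /p/, /ʃ/; each receives one epenthetic vowel.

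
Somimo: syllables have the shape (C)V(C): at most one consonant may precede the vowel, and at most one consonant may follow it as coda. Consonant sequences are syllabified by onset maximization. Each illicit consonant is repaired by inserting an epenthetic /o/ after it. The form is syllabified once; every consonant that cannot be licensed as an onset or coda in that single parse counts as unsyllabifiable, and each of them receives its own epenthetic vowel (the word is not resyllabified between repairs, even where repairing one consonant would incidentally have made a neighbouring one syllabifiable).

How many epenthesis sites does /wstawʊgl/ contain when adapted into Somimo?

3

The unsyllabifiable consonants are /w/, /s/, /l/; each receives one epenthetic vowel.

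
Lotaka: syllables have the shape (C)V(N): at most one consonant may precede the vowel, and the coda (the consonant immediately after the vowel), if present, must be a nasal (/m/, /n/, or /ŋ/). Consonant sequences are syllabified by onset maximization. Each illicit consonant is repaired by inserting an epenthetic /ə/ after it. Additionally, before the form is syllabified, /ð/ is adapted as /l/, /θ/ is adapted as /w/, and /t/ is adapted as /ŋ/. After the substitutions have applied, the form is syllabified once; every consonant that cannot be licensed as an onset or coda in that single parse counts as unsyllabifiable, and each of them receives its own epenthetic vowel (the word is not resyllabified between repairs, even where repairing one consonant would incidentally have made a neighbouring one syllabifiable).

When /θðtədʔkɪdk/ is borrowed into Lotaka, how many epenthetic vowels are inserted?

6

After substitution the input is /wlŋədʔkɪdk/.
The unsyllabifiable consonants are /w/, /l/, /d/, /ʔ/, /d/, /k/; each receives one epenthetic vowel.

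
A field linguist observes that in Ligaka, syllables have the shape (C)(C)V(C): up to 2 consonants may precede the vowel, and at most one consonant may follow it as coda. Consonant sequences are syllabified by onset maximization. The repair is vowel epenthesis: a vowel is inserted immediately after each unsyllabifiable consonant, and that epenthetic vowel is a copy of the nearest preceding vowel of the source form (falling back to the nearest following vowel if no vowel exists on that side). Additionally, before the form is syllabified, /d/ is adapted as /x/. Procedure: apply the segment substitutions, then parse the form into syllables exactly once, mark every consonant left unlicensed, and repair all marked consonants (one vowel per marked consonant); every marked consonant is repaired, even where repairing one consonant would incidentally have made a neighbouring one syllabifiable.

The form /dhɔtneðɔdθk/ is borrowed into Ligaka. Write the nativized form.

xhɔtneðɔxθɔkɔ

Substitution: /d/ → /x/, giving /xhɔtneðɔxθk/.
Syllabifying with onset maximization leaves /θ/, /k/ stranded (at most one coda consonant is licensed; onsets may contain at most 2 consonants).
Each unlicensed consonant becomes the onset of a new syllable: /θ/ → /θɔ/, /k/ → /kɔ/.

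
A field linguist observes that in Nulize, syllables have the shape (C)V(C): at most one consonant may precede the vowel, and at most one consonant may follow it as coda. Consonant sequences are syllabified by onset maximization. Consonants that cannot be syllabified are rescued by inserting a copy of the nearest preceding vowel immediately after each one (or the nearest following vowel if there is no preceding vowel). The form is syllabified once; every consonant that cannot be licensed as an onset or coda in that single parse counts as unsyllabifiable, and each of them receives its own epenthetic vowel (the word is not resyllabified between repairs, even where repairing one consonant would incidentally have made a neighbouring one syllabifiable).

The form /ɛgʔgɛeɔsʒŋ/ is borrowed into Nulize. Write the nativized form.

ɛgʔɛgɛeɔsʒɔŋɔ

Syllabifying with onset maximization leaves /ʔ/, /ʒ/, /ŋ/ stranded (at most one coda consonant is licensed; onsets are limited to one consonant).
Inserting the epenthetic vowel yields /ʔ/ → /ʔɛ/, /ʒ/ → /ʒɔ/, /ŋ/ → /ŋɔ/.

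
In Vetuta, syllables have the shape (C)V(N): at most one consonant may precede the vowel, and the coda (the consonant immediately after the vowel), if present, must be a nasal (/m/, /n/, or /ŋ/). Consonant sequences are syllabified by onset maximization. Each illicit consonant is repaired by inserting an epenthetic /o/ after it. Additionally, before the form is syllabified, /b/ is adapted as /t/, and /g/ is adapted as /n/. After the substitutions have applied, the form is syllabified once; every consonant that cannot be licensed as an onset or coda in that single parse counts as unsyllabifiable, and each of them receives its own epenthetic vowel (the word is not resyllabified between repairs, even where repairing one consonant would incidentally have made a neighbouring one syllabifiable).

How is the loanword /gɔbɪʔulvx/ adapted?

Substitution: /g/ → /n/, /b/ → /t/, giving /nɔtɪʔulvx/.
Syllabifying with onset maximization leaves /l/, /v/, /x/ stranded (only a nasal (/m/, /n/, or /ŋ/) is licensed in coda position; onsets are limited to one consonant).
Each unlicensed consonant becomes the onset of a new syllable: /l/ → /lo/, /v/ → /vo/, /x/ → /xo/.

nɔtɪʔulovoxo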